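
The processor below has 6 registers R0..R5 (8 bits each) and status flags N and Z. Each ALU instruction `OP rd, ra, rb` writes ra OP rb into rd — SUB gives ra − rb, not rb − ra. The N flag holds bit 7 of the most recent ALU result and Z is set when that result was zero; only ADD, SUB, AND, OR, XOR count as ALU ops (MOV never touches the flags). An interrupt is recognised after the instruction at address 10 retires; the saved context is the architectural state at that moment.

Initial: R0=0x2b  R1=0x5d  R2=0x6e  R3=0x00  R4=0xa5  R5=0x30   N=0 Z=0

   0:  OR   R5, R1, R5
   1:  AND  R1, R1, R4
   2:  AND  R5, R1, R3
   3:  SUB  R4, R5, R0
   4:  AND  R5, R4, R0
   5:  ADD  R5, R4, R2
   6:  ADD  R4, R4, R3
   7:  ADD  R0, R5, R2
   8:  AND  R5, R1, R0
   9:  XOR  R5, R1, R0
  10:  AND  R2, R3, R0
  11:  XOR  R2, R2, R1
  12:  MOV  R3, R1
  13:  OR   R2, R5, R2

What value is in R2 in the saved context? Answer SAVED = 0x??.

SAVED = 0x00

after  0: R0=0x2b R1=0x5d R2=0x6e R3=0x00 R4=0xa5 R5=0x7d  N=0 Z=0
after  1: R0=0x2b R1=0x05 R2=0x6e R3=0x00 R4=0xa5 R5=0x7d  N=0 Z=0
after  2: R0=0x2b R1=0x05 R2=0x6e R3=0x00 R4=0xa5 R5=0x00  N=0 Z=1
after  3: R0=0x2b R1=0x05 R2=0x6e R3=0x00 R4=0xd5 R5=0x00  N=1 Z=0
after  4: R0=0x2b R1=0x05 R2=0x6e R3=0x00 R4=0xd5 R5=0x01  N=0 Z=0
after  5: R0=0x2b R1=0x05 R2=0x6e R3=0x00 R4=0xd5 R5=0x43  N=0 Z=0
after  6: R0=0x2b R1=0x05 R2=0x6e R3=0x00 R4=0xd5 R5=0x43  N=1 Z=0
after  7: R0=0xb1 R1=0x05 R2=0x6e R3=0x00 R4=0xd5 R5=0x43  N=1 Z=0
after  8: R0=0xb1 R1=0x05 R2=0x6e R3=0x00 R4=0xd5 R5=0x01  N=0 Z=0
after  9: R0=0xb1 R1=0x05 R2=0x6e R3=0x00 R4=0xd5 R5=0xb4  N=1 Z=0
after 10: R0=0xb1 R1=0x05 R2=0x00 R3=0x00 R4=0xd5 R5=0xb4  N=0 Z=1
-- IRQ taken; context saved, return-PC = 11 --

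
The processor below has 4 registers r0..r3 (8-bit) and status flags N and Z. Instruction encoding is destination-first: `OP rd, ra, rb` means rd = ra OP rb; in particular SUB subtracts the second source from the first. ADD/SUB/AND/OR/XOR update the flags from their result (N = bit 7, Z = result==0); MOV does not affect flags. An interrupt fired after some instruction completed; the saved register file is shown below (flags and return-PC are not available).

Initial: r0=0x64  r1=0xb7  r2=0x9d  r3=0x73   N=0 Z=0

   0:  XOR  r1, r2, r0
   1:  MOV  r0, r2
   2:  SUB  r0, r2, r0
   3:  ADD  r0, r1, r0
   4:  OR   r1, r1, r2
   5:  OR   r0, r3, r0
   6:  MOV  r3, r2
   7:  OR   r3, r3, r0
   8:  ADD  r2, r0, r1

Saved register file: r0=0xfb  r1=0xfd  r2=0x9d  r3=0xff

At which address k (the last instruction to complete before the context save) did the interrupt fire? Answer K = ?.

K = 7

after  0: r0=0x64 r1=0xf9 r2=0x9d r3=0x73  N=1 Z=0
after  1: r0=0x9d r1=0xf9 r2=0x9d r3=0x73  N=1 Z=0
after  2: r0=0x00 r1=0xf9 r2=0x9d r3=0x73  N=0 Z=1
after  3: r0=0xf9 r1=0xf9 r2=0x9d r3=0x73  N=1 Z=0
after  4: r0=0xf9 r1=0xfd r2=0x9d r3=0x73  N=1 Z=0
after  5: r0=0xfb r1=0xfd r2=0x9d r3=0x73  N=1 Z=0
after  6: r0=0xfb r1=0xfd r2=0x9d r3=0x9d  N=1 Z=0
after  7: r0=0xfb r1=0xfd r2=0x9d r3=0xff  N=1 Z=0
-- IRQ taken; context saved, return-PC = 8 --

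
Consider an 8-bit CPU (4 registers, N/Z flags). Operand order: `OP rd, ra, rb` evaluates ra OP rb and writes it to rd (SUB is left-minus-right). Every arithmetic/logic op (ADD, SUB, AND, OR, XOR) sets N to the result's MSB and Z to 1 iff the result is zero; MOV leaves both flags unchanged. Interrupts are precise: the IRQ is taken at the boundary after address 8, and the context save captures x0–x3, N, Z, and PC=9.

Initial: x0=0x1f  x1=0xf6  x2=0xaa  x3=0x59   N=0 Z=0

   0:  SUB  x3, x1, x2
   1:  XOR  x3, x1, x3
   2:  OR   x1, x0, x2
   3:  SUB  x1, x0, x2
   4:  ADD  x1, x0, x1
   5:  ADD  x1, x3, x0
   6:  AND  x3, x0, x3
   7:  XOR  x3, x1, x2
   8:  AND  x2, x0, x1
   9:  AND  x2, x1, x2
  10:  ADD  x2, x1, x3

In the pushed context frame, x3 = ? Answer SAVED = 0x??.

SAVED = 0x73

after  0: x0=0x1f x1=0xf6 x2=0xaa x3=0x4c  N=0 Z=0
after  1: x0=0x1f x1=0xf6 x2=0xaa x3=0xba  N=1 Z=0
after  2: x0=0x1f x1=0xbf x2=0xaa x3=0xba  N=1 Z=0
after  3: x0=0x1f x1=0x75 x2=0xaa x3=0xba  N=0 Z=0
after  4: x0=0x1f x1=0x94 x2=0xaa x3=0xba  N=1 Z=0
after  5: x0=0x1f x1=0xd9 x2=0xaa x3=0xba  N=1 Z=0
after  6: x0=0x1f x1=0xd9 x2=0xaa x3=0x1a  N=0 Z=0
after  7: x0=0x1f x1=0xd9 x2=0xaa x3=0x73  N=0 Z=0
after  8: x0=0x1f x1=0xd9 x2=0x19 x3=0x73  N=0 Z=0
-- IRQ taken; context saved, return-PC = 9 --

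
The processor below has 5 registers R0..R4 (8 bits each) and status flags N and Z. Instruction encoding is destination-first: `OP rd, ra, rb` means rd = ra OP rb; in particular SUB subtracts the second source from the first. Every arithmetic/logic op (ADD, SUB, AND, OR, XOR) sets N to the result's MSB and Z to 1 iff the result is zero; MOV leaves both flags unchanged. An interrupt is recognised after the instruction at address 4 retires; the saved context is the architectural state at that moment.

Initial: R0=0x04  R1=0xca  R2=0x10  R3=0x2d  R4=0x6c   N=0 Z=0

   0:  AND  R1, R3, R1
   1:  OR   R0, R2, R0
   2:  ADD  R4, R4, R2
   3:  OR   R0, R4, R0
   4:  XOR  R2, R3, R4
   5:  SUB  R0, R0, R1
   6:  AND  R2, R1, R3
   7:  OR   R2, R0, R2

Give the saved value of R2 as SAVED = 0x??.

SAVED = 0x51

after  0: R0=0x04 R1=0x08 R2=0x10 R3=0x2d R4=0x6c  N=0 Z=0
after  1: R0=0x14 R1=0x08 R2=0x10 R3=0x2d R4=0x6c  N=0 Z=0
after  2: R0=0x14 R1=0x08 R2=0x10 R3=0x2d R4=0x7c  N=0 Z=0
after  3: R0=0x7c R1=0x08 R2=0x10 R3=0x2d R4=0x7c  N=0 Z=0
after  4: R0=0x7c R1=0x08 R2=0x51 R3=0x2d R4=0x7c  N=0 Z=0
-- IRQ taken; context saved, return-PC = 5 --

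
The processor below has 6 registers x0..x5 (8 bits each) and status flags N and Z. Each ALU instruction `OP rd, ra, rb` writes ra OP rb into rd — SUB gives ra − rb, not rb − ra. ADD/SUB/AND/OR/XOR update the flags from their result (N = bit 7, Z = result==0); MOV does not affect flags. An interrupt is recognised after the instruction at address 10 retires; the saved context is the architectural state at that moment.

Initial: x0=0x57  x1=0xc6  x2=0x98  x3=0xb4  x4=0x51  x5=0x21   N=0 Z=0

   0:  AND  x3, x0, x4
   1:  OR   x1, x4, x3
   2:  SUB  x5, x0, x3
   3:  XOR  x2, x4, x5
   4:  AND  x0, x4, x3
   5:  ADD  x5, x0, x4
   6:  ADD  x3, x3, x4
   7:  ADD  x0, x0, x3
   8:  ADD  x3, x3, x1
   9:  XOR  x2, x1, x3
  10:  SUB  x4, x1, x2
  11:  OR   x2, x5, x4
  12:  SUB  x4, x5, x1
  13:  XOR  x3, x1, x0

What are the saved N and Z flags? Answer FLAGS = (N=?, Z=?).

FLAGS = (N=1, Z=0)

after  0: x0=0x57 x1=0xc6 x2=0x98 x3=0x51 x4=0x51 x5=0x21  N=0 Z=0
after  1: x0=0x57 x1=0x51 x2=0x98 x3=0x51 x4=0x51 x5=0x21  N=0 Z=0
after  2: x0=0x57 x1=0x51 x2=0x98 x3=0x51 x4=0x51 x5=0x06  N=0 Z=0
after  3: x0=0x57 x1=0x51 x2=0x57 x3=0x51 x4=0x51 x5=0x06  N=0 Z=0
after  4: x0=0x51 x1=0x51 x2=0x57 x3=0x51 x4=0x51 x5=0x06  N=0 Z=0
after  5: x0=0x51 x1=0x51 x2=0x57 x3=0x51 x4=0x51 x5=0xa2  N=1 Z=0
after  6: x0=0x51 x1=0x51 x2=0x57 x3=0xa2 x4=0x51 x5=0xa2  N=1 Z=0
after  7: x0=0xf3 x1=0x51 x2=0x57 x3=0xa2 x4=0x51 x5=0xa2  N=1 Z=0
after  8: x0=0xf3 x1=0x51 x2=0x57 x3=0xf3 x4=0x51 x5=0xa2  N=1 Z=0
after  9: x0=0xf3 x1=0x51 x2=0xa2 x3=0xf3 x4=0x51 x5=0xa2  N=1 Z=0
after 10: x0=0xf3 x1=0x51 x2=0xa2 x3=0xf3 x4=0xaf x5=0xa2  N=1 Z=0
-- IRQ taken; context saved, return-PC = 11 --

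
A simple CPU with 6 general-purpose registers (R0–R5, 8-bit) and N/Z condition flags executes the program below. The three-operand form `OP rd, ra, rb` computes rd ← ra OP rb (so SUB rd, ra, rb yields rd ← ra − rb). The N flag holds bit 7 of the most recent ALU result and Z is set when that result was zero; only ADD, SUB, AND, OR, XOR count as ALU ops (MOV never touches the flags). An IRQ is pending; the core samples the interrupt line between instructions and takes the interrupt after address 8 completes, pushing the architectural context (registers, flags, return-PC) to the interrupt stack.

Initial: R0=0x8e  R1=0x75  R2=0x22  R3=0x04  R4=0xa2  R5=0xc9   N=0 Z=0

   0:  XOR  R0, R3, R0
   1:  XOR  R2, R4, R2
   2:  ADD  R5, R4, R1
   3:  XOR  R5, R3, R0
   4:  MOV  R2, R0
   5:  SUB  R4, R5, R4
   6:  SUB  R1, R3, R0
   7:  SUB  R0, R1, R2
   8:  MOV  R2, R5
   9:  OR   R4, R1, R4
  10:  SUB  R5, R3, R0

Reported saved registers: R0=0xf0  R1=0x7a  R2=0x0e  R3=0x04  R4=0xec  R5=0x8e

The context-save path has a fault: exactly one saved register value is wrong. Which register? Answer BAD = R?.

after  0: R0=0x8a R1=0x75 R2=0x22 R3=0x04 R4=0xa2 R5=0xc9  N=1 Z=0
after  1: R0=0x8a R1=0x75 R2=0x80 R3=0x04 R4=0xa2 R5=0xc9  N=1 Z=0
after  2: R0=0x8a R1=0x75 R2=0x80 R3=0x04 R4=0xa2 R5=0x17  N=0 Z=0
after  3: R0=0x8a R1=0x75 R2=0x80 R3=0x04 R4=0xa2 R5=0x8e  N=1 Z=0
after  4: R0=0x8a R1=0x75 R2=0x8a R3=0x04 R4=0xa2 R5=0x8e  N=1 Z=0
after  5: R0=0x8a R1=0x75 R2=0x8a R3=0x04 R4=0xec R5=0x8e  N=1 Z=0
after  6: R0=0x8a R1=0x7a R2=0x8a R3=0x04 R4=0xec R5=0x8e  N=0 Z=0
after  7: R0=0xf0 R1=0x7a R2=0x8a R3=0x04 R4=0xec R5=0x8e  N=1 Z=0
after  8: R0=0xf0 R1=0x7a R2=0x8e R3=0x04 R4=0xec R5=0x8e  N=1 Z=0
-- IRQ taken; context saved, return-PC = 9 --
mismatch: R2: reported 0x0e vs actual 0x8e

BAD = R2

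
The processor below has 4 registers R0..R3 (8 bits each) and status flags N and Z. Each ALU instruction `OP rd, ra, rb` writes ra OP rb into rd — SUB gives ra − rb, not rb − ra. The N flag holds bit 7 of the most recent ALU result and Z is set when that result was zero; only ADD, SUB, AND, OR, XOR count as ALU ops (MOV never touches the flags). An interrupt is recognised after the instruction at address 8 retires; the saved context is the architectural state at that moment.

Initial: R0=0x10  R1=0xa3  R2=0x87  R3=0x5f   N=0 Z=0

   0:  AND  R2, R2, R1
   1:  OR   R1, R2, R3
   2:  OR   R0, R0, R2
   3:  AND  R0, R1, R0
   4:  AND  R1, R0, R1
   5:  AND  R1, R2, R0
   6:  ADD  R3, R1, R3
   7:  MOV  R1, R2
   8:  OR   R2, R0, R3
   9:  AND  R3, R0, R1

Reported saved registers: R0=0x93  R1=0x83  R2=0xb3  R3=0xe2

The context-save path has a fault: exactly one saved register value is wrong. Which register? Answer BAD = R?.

BAD = R2

after  0: R0=0x10 R1=0xa3 R2=0x83 R3=0x5f  N=1 Z=0
after  1: R0=0x10 R1=0xdf R2=0x83 R3=0x5f  N=1 Z=0
after  2: R0=0x93 R1=0xdf R2=0x83 R3=0x5f  N=1 Z=0
after  3: R0=0x93 R1=0xdf R2=0x83 R3=0x5f  N=1 Z=0
after  4: R0=0x93 R1=0x93 R2=0x83 R3=0x5f  N=1 Z=0
after  5: R0=0x93 R1=0x83 R2=0x83 R3=0x5f  N=1 Z=0
after  6: R0=0x93 R1=0x83 R2=0x83 R3=0xe2  N=1 Z=0
after  7: R0=0x93 R1=0x83 R2=0x83 R3=0xe2  N=1 Z=0
after  8: R0=0x93 R1=0x83 R2=0xf3 R3=0xe2  N=1 Z=0
-- IRQ taken; context saved, return-PC = 9 --
mismatch: R2: reported 0xb3 vs actual 0xf3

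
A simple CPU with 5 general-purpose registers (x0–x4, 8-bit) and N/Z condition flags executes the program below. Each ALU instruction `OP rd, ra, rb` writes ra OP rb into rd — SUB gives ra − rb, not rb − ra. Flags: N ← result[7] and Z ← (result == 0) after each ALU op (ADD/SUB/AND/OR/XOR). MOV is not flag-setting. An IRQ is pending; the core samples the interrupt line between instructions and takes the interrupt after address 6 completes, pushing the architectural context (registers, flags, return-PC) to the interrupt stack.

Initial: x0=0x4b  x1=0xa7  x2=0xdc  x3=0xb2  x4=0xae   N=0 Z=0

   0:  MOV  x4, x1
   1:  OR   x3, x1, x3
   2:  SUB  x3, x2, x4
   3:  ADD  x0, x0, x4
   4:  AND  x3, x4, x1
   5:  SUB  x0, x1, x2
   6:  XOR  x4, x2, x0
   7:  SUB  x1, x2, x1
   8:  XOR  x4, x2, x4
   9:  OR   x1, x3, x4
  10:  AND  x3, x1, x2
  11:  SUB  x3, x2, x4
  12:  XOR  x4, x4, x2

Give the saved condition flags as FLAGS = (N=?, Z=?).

after  0: x0=0x4b x1=0xa7 x2=0xdc x3=0xb2 x4=0xa7  N=0 Z=0
after  1: x0=0x4b x1=0xa7 x2=0xdc x3=0xb7 x4=0xa7  N=1 Z=0
after  2: x0=0x4b x1=0xa7 x2=0xdc x3=0x35 x4=0xa7  N=0 Z=0
after  3: x0=0xf2 x1=0xa7 x2=0xdc x3=0x35 x4=0xa7  N=1 Z=0
after  4: x0=0xf2 x1=0xa7 x2=0xdc x3=0xa7 x4=0xa7  N=1 Z=0
after  5: x0=0xcb x1=0xa7 x2=0xdc x3=0xa7 x4=0xa7  N=1 Z=0
after  6: x0=0xcb x1=0xa7 x2=0xdc x3=0xa7 x4=0x17  N=0 Z=0
-- IRQ taken; context saved, return-PC = 7 --

FLAGS = (N=0, Z=0)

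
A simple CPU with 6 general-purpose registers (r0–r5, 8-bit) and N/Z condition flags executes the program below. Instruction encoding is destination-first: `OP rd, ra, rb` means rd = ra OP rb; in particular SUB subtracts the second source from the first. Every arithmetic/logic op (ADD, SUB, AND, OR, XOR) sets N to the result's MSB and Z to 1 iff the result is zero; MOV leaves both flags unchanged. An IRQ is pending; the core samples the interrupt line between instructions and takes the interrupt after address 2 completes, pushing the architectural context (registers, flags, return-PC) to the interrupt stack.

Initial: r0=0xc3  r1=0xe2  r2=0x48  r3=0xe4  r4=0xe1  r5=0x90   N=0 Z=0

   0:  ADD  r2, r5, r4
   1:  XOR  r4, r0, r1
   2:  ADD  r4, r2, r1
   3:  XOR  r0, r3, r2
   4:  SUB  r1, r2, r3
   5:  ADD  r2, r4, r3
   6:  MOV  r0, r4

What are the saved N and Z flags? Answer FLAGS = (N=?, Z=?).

after  0: r0=0xc3 r1=0xe2 r2=0x71 r3=0xe4 r4=0xe1 r5=0x90  N=0 Z=0
after  1: r0=0xc3 r1=0xe2 r2=0x71 r3=0xe4 r4=0x21 r5=0x90  N=0 Z=0
after  2: r0=0xc3 r1=0xe2 r2=0x71 r3=0xe4 r4=0x53 r5=0x90  N=0 Z=0
-- IRQ taken; context saved, return-PC = 3 --

FLAGS = (N=0, Z=0)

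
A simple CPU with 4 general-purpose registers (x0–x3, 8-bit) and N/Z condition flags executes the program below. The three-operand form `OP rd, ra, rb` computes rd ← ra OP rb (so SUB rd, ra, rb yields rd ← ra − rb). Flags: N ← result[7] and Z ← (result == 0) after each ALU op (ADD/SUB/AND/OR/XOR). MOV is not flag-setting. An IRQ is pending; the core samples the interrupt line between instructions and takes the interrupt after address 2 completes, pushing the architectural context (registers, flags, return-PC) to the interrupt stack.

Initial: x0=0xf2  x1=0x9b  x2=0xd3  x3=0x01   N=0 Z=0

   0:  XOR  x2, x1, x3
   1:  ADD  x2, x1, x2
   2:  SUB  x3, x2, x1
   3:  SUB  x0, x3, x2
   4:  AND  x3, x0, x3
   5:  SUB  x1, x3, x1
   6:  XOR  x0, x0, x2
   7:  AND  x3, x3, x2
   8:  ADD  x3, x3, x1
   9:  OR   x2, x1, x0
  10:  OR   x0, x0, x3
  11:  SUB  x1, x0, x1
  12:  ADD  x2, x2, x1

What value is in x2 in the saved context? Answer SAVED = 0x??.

after  0: x0=0xf2 x1=0x9b x2=0x9a x3=0x01  N=1 Z=0
after  1: x0=0xf2 x1=0x9b x2=0x35 x3=0x01  N=0 Z=0
after  2: x0=0xf2 x1=0x9b x2=0x35 x3=0x9a  N=1 Z=0
-- IRQ taken; context saved, return-PC = 3 --

SAVED = 0x35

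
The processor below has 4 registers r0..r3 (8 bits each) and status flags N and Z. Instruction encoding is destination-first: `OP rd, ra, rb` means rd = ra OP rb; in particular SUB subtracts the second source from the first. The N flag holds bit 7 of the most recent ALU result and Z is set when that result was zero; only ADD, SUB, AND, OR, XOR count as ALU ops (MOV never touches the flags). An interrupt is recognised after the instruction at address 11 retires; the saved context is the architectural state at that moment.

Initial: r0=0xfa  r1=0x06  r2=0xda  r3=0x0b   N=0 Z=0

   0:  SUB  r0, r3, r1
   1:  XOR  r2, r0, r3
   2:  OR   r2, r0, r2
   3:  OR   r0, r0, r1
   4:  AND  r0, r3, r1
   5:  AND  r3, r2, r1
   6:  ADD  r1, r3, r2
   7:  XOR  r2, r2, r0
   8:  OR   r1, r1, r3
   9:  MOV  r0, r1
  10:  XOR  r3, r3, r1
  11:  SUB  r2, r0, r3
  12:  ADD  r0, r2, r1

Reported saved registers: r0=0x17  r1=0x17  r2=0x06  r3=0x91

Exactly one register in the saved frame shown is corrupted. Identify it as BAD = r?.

BAD = r3

after  0: r0=0x05 r1=0x06 r2=0xda r3=0x0b  N=0 Z=0
after  1: r0=0x05 r1=0x06 r2=0x0e r3=0x0b  N=0 Z=0
after  2: r0=0x05 r1=0x06 r2=0x0f r3=0x0b  N=0 Z=0
after  3: r0=0x07 r1=0x06 r2=0x0f r3=0x0b  N=0 Z=0
after  4: r0=0x02 r1=0x06 r2=0x0f r3=0x0b  N=0 Z=0
after  5: r0=0x02 r1=0x06 r2=0x0f r3=0x06  N=0 Z=0
after  6: r0=0x02 r1=0x15 r2=0x0f r3=0x06  N=0 Z=0
after  7: r0=0x02 r1=0x15 r2=0x0d r3=0x06  N=0 Z=0
after  8: r0=0x02 r1=0x17 r2=0x0d r3=0x06  N=0 Z=0
after  9: r0=0x17 r1=0x17 r2=0x0d r3=0x06  N=0 Z=0
after 10: r0=0x17 r1=0x17 r2=0x0d r3=0x11  N=0 Z=0
after 11: r0=0x17 r1=0x17 r2=0x06 r3=0x11  N=0 Z=0
-- IRQ taken; context saved, return-PC = 12 --
mismatch: r3: reported 0x91 vs actual 0x11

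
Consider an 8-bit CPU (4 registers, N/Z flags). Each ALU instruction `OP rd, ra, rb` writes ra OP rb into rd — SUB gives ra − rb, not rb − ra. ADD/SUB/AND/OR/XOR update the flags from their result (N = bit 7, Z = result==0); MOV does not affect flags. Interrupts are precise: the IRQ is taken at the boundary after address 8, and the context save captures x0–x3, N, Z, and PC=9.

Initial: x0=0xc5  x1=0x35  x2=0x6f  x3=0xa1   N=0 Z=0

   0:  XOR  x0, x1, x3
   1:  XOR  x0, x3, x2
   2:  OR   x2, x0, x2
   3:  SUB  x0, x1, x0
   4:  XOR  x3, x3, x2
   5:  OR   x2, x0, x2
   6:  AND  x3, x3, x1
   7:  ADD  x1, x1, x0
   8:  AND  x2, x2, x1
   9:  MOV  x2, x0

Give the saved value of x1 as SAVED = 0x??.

SAVED = 0x9c

after  0: x0=0x94 x1=0x35 x2=0x6f x3=0xa1  N=1 Z=0
after  1: x0=0xce x1=0x35 x2=0x6f x3=0xa1  N=1 Z=0
after  2: x0=0xce x1=0x35 x2=0xef x3=0xa1  N=1 Z=0
after  3: x0=0x67 x1=0x35 x2=0xef x3=0xa1  N=0 Z=0
after  4: x0=0x67 x1=0x35 x2=0xef x3=0x4e  N=0 Z=0
after  5: x0=0x67 x1=0x35 x2=0xef x3=0x4e  N=1 Z=0
after  6: x0=0x67 x1=0x35 x2=0xef x3=0x04  N=0 Z=0
after  7: x0=0x67 x1=0x9c x2=0xef x3=0x04  N=1 Z=0
after  8: x0=0x67 x1=0x9c x2=0x8c x3=0x04  N=1 Z=0
-- IRQ taken; context saved, return-PC = 9 --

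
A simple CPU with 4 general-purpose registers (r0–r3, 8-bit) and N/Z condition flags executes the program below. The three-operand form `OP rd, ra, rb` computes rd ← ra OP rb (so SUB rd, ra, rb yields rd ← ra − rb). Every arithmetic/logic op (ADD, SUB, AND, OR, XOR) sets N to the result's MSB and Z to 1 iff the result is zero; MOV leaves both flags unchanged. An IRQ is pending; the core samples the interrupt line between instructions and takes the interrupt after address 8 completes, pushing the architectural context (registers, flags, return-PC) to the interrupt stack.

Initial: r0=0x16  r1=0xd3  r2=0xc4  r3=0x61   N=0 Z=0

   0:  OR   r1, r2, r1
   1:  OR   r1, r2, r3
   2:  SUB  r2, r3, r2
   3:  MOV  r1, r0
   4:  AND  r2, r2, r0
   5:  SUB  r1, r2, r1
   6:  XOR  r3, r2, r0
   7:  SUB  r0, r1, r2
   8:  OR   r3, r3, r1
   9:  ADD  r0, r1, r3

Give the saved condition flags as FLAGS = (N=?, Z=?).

after  0: r0=0x16 r1=0xd7 r2=0xc4 r3=0x61  N=1 Z=0
after  1: r0=0x16 r1=0xe5 r2=0xc4 r3=0x61  N=1 Z=0
after  2: r0=0x16 r1=0xe5 r2=0x9d r3=0x61  N=1 Z=0
after  3: r0=0x16 r1=0x16 r2=0x9d r3=0x61  N=1 Z=0
after  4: r0=0x16 r1=0x16 r2=0x14 r3=0x61  N=0 Z=0
after  5: r0=0x16 r1=0xfe r2=0x14 r3=0x61  N=1 Z=0
after  6: r0=0x16 r1=0xfe r2=0x14 r3=0x02  N=0 Z=0
after  7: r0=0xea r1=0xfe r2=0x14 r3=0x02  N=1 Z=0
after  8: r0=0xea r1=0xfe r2=0x14 r3=0xfe  N=1 Z=0
-- IRQ taken; context saved, return-PC = 9 --

FLAGS = (N=1, Z=0)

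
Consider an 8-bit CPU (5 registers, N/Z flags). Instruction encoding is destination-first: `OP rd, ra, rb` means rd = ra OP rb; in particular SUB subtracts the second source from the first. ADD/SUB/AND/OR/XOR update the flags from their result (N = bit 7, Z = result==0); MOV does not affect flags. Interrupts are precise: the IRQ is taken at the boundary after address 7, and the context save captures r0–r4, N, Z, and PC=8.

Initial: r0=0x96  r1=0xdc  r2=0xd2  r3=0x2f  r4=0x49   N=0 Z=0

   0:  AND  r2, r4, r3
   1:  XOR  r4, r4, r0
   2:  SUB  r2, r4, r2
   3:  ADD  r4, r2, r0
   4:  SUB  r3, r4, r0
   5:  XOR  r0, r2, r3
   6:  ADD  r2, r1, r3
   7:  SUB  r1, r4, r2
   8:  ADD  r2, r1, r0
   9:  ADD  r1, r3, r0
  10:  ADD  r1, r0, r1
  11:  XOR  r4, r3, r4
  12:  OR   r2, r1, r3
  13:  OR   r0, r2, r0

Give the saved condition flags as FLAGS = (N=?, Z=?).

FLAGS = (N=1, Z=0)

after  0: r0=0x96 r1=0xdc r2=0x09 r3=0x2f r4=0x49  N=0 Z=0
after  1: r0=0x96 r1=0xdc r2=0x09 r3=0x2f r4=0xdf  N=1 Z=0
after  2: r0=0x96 r1=0xdc r2=0xd6 r3=0x2f r4=0xdf  N=1 Z=0
after  3: r0=0x96 r1=0xdc r2=0xd6 r3=0x2f r4=0x6c  N=0 Z=0
after  4: r0=0x96 r1=0xdc r2=0xd6 r3=0xd6 r4=0x6c  N=1 Z=0
after  5: r0=0x00 r1=0xdc r2=0xd6 r3=0xd6 r4=0x6c  N=0 Z=1
after  6: r0=0x00 r1=0xdc r2=0xb2 r3=0xd6 r4=0x6c  N=1 Z=0
after  7: r0=0x00 r1=0xba r2=0xb2 r3=0xd6 r4=0x6c  N=1 Z=0
-- IRQ taken; context saved, return-PC = 8 --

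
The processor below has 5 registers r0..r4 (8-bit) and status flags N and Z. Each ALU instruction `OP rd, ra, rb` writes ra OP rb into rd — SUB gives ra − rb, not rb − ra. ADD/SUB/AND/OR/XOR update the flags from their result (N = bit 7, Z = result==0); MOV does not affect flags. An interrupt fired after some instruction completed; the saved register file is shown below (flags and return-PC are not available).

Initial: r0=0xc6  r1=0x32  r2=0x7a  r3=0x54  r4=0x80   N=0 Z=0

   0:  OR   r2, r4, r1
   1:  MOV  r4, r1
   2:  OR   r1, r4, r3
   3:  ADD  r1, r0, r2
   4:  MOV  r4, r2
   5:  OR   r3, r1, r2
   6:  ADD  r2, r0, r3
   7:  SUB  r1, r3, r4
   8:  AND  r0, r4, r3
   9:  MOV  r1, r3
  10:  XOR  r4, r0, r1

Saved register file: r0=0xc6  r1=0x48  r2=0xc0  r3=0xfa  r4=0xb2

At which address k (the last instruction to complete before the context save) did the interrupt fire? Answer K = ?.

after  0: r0=0xc6 r1=0x32 r2=0xb2 r3=0x54 r4=0x80  N=1 Z=0
after  1: r0=0xc6 r1=0x32 r2=0xb2 r3=0x54 r4=0x32  N=1 Z=0
after  2: r0=0xc6 r1=0x76 r2=0xb2 r3=0x54 r4=0x32  N=0 Z=0
after  3: r0=0xc6 r1=0x78 r2=0xb2 r3=0x54 r4=0x32  N=0 Z=0
after  4: r0=0xc6 r1=0x78 r2=0xb2 r3=0x54 r4=0xb2  N=0 Z=0
after  5: r0=0xc6 r1=0x78 r2=0xb2 r3=0xfa r4=0xb2  N=1 Z=0
after  6: r0=0xc6 r1=0x78 r2=0xc0 r3=0xfa r4=0xb2  N=1 Z=0
after  7: r0=0xc6 r1=0x48 r2=0xc0 r3=0xfa r4=0xb2  N=0 Z=0
-- IRQ taken; context saved, return-PC = 8 --

K = 7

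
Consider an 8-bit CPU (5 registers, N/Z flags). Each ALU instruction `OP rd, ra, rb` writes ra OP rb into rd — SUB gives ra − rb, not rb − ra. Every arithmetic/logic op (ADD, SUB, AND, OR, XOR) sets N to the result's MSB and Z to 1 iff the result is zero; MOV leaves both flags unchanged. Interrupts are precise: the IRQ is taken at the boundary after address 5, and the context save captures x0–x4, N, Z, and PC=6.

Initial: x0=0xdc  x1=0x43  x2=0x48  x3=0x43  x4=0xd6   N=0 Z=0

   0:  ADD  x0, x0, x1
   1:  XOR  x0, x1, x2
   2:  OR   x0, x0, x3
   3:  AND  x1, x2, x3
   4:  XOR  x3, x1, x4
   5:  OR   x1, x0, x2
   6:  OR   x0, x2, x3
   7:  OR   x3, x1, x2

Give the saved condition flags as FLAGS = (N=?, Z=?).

after  0: x0=0x1f x1=0x43 x2=0x48 x3=0x43 x4=0xd6  N=0 Z=0
after  1: x0=0x0b x1=0x43 x2=0x48 x3=0x43 x4=0xd6  N=0 Z=0
after  2: x0=0x4b x1=0x43 x2=0x48 x3=0x43 x4=0xd6  N=0 Z=0
after  3: x0=0x4b x1=0x40 x2=0x48 x3=0x43 x4=0xd6  N=0 Z=0
after  4: x0=0x4b x1=0x40 x2=0x48 x3=0x96 x4=0xd6  N=1 Z=0
after  5: x0=0x4b x1=0x4b x2=0x48 x3=0x96 x4=0xd6  N=0 Z=0
-- IRQ taken; context saved, return-PC = 6 --

FLAGS = (N=0, Z=0)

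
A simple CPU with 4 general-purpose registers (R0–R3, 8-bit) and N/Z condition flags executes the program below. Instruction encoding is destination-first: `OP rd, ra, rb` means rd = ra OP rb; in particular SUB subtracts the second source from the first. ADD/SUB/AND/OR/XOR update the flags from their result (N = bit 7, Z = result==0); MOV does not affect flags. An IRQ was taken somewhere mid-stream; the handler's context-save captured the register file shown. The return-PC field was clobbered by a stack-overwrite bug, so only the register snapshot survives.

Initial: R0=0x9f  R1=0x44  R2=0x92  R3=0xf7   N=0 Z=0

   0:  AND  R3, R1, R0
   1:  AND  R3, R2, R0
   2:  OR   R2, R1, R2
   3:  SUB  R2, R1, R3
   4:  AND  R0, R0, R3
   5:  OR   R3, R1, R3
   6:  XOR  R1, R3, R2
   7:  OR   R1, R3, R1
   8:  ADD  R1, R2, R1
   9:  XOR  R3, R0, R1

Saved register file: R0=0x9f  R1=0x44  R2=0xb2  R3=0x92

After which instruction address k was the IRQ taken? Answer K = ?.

K = 3

after  0: R0=0x9f R1=0x44 R2=0x92 R3=0x04  N=0 Z=0
after  1: R0=0x9f R1=0x44 R2=0x92 R3=0x92  N=1 Z=0
after  2: R0=0x9f R1=0x44 R2=0xd6 R3=0x92  N=1 Z=0
after  3: R0=0x9f R1=0x44 R2=0xb2 R3=0x92  N=1 Z=0
-- IRQ taken; context saved, return-PC = 4 --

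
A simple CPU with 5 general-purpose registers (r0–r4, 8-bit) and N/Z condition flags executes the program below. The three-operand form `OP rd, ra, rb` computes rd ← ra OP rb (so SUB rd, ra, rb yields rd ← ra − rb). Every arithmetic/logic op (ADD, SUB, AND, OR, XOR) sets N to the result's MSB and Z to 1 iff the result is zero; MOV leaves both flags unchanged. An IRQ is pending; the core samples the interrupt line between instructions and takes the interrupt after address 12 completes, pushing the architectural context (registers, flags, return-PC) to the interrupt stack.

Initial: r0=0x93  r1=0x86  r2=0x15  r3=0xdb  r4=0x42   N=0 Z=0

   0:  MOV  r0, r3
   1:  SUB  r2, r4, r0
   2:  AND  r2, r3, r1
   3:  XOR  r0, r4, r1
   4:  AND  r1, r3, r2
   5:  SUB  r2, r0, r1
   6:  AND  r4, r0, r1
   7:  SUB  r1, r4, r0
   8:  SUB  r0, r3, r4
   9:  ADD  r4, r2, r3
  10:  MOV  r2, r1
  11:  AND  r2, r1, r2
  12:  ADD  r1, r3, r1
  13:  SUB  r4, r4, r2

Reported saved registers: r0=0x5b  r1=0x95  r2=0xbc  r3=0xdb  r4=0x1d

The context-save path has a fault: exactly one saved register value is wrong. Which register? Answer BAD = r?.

after  0: r0=0xdb r1=0x86 r2=0x15 r3=0xdb r4=0x42  N=0 Z=0
after  1: r0=0xdb r1=0x86 r2=0x67 r3=0xdb r4=0x42  N=0 Z=0
after  2: r0=0xdb r1=0x86 r2=0x82 r3=0xdb r4=0x42  N=1 Z=0
after  3: r0=0xc4 r1=0x86 r2=0x82 r3=0xdb r4=0x42  N=1 Z=0
after  4: r0=0xc4 r1=0x82 r2=0x82 r3=0xdb r4=0x42  N=1 Z=0
after  5: r0=0xc4 r1=0x82 r2=0x42 r3=0xdb r4=0x42  N=0 Z=0
after  6: r0=0xc4 r1=0x82 r2=0x42 r3=0xdb r4=0x80  N=1 Z=0
after  7: r0=0xc4 r1=0xbc r2=0x42 r3=0xdb r4=0x80  N=1 Z=0
after  8: r0=0x5b r1=0xbc r2=0x42 r3=0xdb r4=0x80  N=0 Z=0
after  9: r0=0x5b r1=0xbc r2=0x42 r3=0xdb r4=0x1d  N=0 Z=0
after 10: r0=0x5b r1=0xbc r2=0xbc r3=0xdb r4=0x1d  N=0 Z=0
after 11: r0=0x5b r1=0xbc r2=0xbc r3=0xdb r4=0x1d  N=1 Z=0
after 12: r0=0x5b r1=0x97 r2=0xbc r3=0xdb r4=0x1d  N=1 Z=0
-- IRQ taken; context saved, return-PC = 13 --
mismatch: r1: reported 0x95 vs actual 0x97

BAD = r1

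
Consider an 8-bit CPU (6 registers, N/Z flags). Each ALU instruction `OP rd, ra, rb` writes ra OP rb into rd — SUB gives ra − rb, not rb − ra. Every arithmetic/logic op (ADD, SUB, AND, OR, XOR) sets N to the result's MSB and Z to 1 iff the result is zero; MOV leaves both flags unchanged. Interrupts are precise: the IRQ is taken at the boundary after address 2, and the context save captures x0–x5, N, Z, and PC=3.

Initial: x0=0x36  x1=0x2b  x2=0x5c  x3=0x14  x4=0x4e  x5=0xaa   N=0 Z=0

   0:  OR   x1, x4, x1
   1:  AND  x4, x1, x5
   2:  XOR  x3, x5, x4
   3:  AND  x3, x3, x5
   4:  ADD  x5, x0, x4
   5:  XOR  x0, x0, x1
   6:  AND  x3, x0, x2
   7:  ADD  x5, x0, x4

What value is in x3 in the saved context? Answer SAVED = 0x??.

after  0: x0=0x36 x1=0x6f x2=0x5c x3=0x14 x4=0x4e x5=0xaa  N=0 Z=0
after  1: x0=0x36 x1=0x6f x2=0x5c x3=0x14 x4=0x2a x5=0xaa  N=0 Z=0
after  2: x0=0x36 x1=0x6f x2=0x5c x3=0x80 x4=0x2a x5=0xaa  N=1 Z=0
-- IRQ taken; context saved, return-PC = 3 --

SAVED = 0x80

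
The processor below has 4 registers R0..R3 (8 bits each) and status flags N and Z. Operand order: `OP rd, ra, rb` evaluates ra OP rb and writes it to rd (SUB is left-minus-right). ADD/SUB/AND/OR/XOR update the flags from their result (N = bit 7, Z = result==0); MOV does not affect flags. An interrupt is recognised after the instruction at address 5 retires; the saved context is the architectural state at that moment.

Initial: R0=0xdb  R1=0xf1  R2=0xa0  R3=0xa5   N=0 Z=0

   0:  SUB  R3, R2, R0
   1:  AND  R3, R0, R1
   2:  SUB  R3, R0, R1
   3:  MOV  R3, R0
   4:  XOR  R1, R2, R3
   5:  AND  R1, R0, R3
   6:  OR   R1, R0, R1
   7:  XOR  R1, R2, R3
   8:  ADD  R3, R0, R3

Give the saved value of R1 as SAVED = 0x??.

after  0: R0=0xdb R1=0xf1 R2=0xa0 R3=0xc5  N=1 Z=0
after  1: R0=0xdb R1=0xf1 R2=0xa0 R3=0xd1  N=1 Z=0
after  2: R0=0xdb R1=0xf1 R2=0xa0 R3=0xea  N=1 Z=0
after  3: R0=0xdb R1=0xf1 R2=0xa0 R3=0xdb  N=1 Z=0
after  4: R0=0xdb R1=0x7b R2=0xa0 R3=0xdb  N=0 Z=0
after  5: R0=0xdb R1=0xdb R2=0xa0 R3=0xdb  N=1 Z=0
-- IRQ taken; context saved, return-PC = 6 --

SAVED = 0xdb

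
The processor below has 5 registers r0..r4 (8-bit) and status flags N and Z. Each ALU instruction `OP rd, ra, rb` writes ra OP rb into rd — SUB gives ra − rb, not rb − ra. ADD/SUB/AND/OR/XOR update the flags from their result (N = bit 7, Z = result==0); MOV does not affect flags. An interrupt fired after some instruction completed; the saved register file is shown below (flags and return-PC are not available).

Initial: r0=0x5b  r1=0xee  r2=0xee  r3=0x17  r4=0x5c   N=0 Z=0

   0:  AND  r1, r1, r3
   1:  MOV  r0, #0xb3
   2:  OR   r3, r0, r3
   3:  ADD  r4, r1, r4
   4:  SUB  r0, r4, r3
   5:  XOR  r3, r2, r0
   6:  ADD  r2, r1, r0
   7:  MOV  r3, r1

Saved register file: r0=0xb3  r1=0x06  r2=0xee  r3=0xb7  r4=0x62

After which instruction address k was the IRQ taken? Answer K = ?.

K = 3

after  0: r0=0x5b r1=0x06 r2=0xee r3=0x17 r4=0x5c  N=0 Z=0
after  1: r0=0xb3 r1=0x06 r2=0xee r3=0x17 r4=0x5c  N=0 Z=0
after  2: r0=0xb3 r1=0x06 r2=0xee r3=0xb7 r4=0x5c  N=1 Z=0
after  3: r0=0xb3 r1=0x06 r2=0xee r3=0xb7 r4=0x62  N=0 Z=0
-- IRQ taken; context saved, return-PC = 4 --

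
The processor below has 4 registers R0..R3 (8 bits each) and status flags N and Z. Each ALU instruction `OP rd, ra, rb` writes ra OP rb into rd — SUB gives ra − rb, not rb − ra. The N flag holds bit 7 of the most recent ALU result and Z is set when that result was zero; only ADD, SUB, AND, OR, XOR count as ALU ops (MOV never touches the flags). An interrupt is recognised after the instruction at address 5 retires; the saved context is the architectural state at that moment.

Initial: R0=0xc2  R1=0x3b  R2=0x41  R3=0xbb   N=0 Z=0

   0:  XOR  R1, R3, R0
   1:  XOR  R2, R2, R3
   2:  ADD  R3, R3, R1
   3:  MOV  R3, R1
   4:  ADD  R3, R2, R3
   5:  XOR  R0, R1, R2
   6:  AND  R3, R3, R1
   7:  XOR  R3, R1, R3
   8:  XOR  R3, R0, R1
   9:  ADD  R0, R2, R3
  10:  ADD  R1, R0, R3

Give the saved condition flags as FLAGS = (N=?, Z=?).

FLAGS = (N=1, Z=0)

after  0: R0=0xc2 R1=0x79 R2=0x41 R3=0xbb  N=0 Z=0
after  1: R0=0xc2 R1=0x79 R2=0xfa R3=0xbb  N=1 Z=0
after  2: R0=0xc2 R1=0x79 R2=0xfa R3=0x34  N=0 Z=0
after  3: R0=0xc2 R1=0x79 R2=0xfa R3=0x79  N=0 Z=0
after  4: R0=0xc2 R1=0x79 R2=0xfa R3=0x73  N=0 Z=0
after  5: R0=0x83 R1=0x79 R2=0xfa R3=0x73  N=1 Z=0
-- IRQ taken; context saved, return-PC = 6 --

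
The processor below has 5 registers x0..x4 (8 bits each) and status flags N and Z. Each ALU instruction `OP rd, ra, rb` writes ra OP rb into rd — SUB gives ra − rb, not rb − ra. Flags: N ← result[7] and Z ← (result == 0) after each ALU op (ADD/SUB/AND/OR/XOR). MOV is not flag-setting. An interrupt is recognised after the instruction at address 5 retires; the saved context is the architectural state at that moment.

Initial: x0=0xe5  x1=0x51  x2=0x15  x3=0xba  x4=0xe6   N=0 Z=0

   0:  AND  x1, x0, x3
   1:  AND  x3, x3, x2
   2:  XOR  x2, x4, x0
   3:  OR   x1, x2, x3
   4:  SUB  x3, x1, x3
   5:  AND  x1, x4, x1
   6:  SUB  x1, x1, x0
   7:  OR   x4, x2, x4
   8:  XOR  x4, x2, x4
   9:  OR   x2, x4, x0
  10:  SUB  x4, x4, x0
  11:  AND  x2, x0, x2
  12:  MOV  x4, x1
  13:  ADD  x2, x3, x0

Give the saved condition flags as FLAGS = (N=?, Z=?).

after  0: x0=0xe5 x1=0xa0 x2=0x15 x3=0xba x4=0xe6  N=1 Z=0
after  1: x0=0xe5 x1=0xa0 x2=0x15 x3=0x10 x4=0xe6  N=0 Z=0
after  2: x0=0xe5 x1=0xa0 x2=0x03 x3=0x10 x4=0xe6  N=0 Z=0
after  3: x0=0xe5 x1=0x13 x2=0x03 x3=0x10 x4=0xe6  N=0 Z=0
after  4: x0=0xe5 x1=0x13 x2=0x03 x3=0x03 x4=0xe6  N=0 Z=0
after  5: x0=0xe5 x1=0x02 x2=0x03 x3=0x03 x4=0xe6  N=0 Z=0
-- IRQ taken; context saved, return-PC = 6 --

FLAGS = (N=0, Z=0)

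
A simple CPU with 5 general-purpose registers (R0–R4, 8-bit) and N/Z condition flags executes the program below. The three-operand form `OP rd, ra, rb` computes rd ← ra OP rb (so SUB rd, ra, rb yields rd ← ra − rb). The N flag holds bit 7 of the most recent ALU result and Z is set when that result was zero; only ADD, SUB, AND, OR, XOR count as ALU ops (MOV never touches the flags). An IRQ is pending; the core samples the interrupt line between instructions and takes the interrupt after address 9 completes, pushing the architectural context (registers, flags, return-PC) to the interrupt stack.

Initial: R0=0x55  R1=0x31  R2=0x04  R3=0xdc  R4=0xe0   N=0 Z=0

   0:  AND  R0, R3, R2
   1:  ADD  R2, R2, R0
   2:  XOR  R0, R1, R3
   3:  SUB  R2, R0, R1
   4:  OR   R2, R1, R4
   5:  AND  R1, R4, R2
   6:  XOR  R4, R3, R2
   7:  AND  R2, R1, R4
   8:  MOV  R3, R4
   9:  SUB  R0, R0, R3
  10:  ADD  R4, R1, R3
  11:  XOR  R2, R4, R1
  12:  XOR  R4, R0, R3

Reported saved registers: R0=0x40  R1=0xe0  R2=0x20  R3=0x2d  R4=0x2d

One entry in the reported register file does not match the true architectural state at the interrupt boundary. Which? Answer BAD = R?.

after  0: R0=0x04 R1=0x31 R2=0x04 R3=0xdc R4=0xe0  N=0 Z=0
after  1: R0=0x04 R1=0x31 R2=0x08 R3=0xdc R4=0xe0  N=0 Z=0
after  2: R0=0xed R1=0x31 R2=0x08 R3=0xdc R4=0xe0  N=1 Z=0
after  3: R0=0xed R1=0x31 R2=0xbc R3=0xdc R4=0xe0  N=1 Z=0
after  4: R0=0xed R1=0x31 R2=0xf1 R3=0xdc R4=0xe0  N=1 Z=0
after  5: R0=0xed R1=0xe0 R2=0xf1 R3=0xdc R4=0xe0  N=1 Z=0
after  6: R0=0xed R1=0xe0 R2=0xf1 R3=0xdc R4=0x2d  N=0 Z=0
after  7: R0=0xed R1=0xe0 R2=0x20 R3=0xdc R4=0x2d  N=0 Z=0
after  8: R0=0xed R1=0xe0 R2=0x20 R3=0x2d R4=0x2d  N=0 Z=0
after  9: R0=0xc0 R1=0xe0 R2=0x20 R3=0x2d R4=0x2d  N=1 Z=0
-- IRQ taken; context saved, return-PC = 10 --
mismatch: R0: reported 0x40 vs actual 0xc0

BAD = R0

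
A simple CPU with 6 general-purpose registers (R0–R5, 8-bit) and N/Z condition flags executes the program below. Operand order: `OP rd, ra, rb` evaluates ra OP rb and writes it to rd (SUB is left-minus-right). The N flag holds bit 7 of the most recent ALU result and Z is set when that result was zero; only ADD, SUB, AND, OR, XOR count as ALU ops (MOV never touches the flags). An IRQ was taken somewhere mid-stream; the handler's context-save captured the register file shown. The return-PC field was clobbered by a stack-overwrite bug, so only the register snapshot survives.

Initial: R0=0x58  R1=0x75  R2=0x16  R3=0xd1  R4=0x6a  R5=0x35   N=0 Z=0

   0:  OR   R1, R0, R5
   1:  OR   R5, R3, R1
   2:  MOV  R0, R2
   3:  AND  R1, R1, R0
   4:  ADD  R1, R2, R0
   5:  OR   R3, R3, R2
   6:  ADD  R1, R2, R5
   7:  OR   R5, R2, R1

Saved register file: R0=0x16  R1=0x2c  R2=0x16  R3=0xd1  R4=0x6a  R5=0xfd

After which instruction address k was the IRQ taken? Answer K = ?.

K = 4

after  0: R0=0x58 R1=0x7d R2=0x16 R3=0xd1 R4=0x6a R5=0x35  N=0 Z=0
after  1: R0=0x58 R1=0x7d R2=0x16 R3=0xd1 R4=0x6a R5=0xfd  N=1 Z=0
after  2: R0=0x16 R1=0x7d R2=0x16 R3=0xd1 R4=0x6a R5=0xfd  N=1 Z=0
after  3: R0=0x16 R1=0x14 R2=0x16 R3=0xd1 R4=0x6a R5=0xfd  N=0 Z=0
after  4: R0=0x16 R1=0x2c R2=0x16 R3=0xd1 R4=0x6a R5=0xfd  N=0 Z=0
-- IRQ taken; context saved, return-PC = 5 --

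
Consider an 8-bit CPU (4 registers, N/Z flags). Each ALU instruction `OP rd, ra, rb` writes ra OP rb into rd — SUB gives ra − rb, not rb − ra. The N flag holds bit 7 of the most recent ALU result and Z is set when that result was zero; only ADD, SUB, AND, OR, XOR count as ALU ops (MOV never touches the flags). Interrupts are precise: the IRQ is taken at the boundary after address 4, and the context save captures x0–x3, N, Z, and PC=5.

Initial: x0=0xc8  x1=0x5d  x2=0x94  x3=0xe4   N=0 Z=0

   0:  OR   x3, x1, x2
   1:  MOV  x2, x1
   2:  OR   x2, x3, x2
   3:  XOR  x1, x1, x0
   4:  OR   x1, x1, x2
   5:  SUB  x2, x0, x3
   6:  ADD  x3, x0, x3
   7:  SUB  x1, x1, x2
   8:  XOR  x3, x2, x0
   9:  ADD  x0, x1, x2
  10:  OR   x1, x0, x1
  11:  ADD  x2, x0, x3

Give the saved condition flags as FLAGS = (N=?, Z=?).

after  0: x0=0xc8 x1=0x5d x2=0x94 x3=0xdd  N=1 Z=0
after  1: x0=0xc8 x1=0x5d x2=0x5d x3=0xdd  N=1 Z=0
after  2: x0=0xc8 x1=0x5d x2=0xdd x3=0xdd  N=1 Z=0
after  3: x0=0xc8 x1=0x95 x2=0xdd x3=0xdd  N=1 Z=0
after  4: x0=0xc8 x1=0xdd x2=0xdd x3=0xdd  N=1 Z=0
-- IRQ taken; context saved, return-PC = 5 --

FLAGS = (N=1, Z=0)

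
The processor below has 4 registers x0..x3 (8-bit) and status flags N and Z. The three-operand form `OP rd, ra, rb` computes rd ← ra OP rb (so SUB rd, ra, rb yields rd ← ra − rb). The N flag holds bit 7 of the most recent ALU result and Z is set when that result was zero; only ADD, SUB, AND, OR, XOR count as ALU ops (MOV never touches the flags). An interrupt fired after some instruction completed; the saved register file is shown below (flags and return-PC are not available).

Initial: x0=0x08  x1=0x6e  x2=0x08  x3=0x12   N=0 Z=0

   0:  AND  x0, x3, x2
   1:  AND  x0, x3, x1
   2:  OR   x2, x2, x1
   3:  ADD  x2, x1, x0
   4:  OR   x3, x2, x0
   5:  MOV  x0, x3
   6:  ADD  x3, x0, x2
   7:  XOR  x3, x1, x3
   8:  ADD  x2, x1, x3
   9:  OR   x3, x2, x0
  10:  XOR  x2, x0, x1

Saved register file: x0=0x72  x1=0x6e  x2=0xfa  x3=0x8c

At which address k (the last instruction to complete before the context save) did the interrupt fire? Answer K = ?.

after  0: x0=0x00 x1=0x6e x2=0x08 x3=0x12  N=0 Z=1
after  1: x0=0x02 x1=0x6e x2=0x08 x3=0x12  N=0 Z=0
after  2: x0=0x02 x1=0x6e x2=0x6e x3=0x12  N=0 Z=0
after  3: x0=0x02 x1=0x6e x2=0x70 x3=0x12  N=0 Z=0
after  4: x0=0x02 x1=0x6e x2=0x70 x3=0x72  N=0 Z=0
after  5: x0=0x72 x1=0x6e x2=0x70 x3=0x72  N=0 Z=0
after  6: x0=0x72 x1=0x6e x2=0x70 x3=0xe2  N=1 Z=0
after  7: x0=0x72 x1=0x6e x2=0x70 x3=0x8c  N=1 Z=0
after  8: x0=0x72 x1=0x6e x2=0xfa x3=0x8c  N=1 Z=0
-- IRQ taken; context saved, return-PC = 9 --

K = 8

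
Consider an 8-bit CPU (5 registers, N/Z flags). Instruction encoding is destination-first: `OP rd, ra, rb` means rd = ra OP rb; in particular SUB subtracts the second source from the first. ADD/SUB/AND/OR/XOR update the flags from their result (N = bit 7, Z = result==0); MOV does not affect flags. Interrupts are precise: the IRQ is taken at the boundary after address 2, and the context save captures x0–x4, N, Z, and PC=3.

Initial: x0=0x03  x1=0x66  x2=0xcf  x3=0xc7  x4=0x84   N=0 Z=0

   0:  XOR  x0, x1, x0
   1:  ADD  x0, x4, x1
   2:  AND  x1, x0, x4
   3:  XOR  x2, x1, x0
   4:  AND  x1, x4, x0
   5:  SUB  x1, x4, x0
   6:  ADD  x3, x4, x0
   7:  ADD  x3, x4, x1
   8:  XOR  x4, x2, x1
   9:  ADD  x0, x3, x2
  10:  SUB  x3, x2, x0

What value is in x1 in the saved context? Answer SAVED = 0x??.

after  0: x0=0x65 x1=0x66 x2=0xcf x3=0xc7 x4=0x84  N=0 Z=0
after  1: x0=0xea x1=0x66 x2=0xcf x3=0xc7 x4=0x84  N=1 Z=0
after  2: x0=0xea x1=0x80 x2=0xcf x3=0xc7 x4=0x84  N=1 Z=0
-- IRQ taken; context saved, return-PC = 3 --

SAVED = 0x80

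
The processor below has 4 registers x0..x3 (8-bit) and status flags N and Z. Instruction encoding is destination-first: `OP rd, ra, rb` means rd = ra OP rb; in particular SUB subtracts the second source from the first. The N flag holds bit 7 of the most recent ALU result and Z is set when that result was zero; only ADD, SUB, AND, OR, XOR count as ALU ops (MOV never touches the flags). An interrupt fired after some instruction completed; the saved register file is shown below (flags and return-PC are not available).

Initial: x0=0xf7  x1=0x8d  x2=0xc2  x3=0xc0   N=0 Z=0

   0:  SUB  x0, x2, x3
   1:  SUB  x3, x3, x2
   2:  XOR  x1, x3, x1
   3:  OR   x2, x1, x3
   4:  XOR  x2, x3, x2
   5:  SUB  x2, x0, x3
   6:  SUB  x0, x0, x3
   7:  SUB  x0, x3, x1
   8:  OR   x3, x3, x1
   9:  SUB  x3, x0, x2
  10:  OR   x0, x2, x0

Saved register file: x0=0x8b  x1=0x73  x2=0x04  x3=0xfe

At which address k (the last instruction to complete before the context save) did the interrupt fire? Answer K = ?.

K = 7

after  0: x0=0x02 x1=0x8d x2=0xc2 x3=0xc0  N=0 Z=0
after  1: x0=0x02 x1=0x8d x2=0xc2 x3=0xfe  N=1 Z=0
after  2: x0=0x02 x1=0x73 x2=0xc2 x3=0xfe  N=0 Z=0
after  3: x0=0x02 x1=0x73 x2=0xff x3=0xfe  N=1 Z=0
after  4: x0=0x02 x1=0x73 x2=0x01 x3=0xfe  N=0 Z=0
after  5: x0=0x02 x1=0x73 x2=0x04 x3=0xfe  N=0 Z=0
after  6: x0=0x04 x1=0x73 x2=0x04 x3=0xfe  N=0 Z=0
after  7: x0=0x8b x1=0x73 x2=0x04 x3=0xfe  N=1 Z=0
-- IRQ taken; context saved, return-PC = 8 --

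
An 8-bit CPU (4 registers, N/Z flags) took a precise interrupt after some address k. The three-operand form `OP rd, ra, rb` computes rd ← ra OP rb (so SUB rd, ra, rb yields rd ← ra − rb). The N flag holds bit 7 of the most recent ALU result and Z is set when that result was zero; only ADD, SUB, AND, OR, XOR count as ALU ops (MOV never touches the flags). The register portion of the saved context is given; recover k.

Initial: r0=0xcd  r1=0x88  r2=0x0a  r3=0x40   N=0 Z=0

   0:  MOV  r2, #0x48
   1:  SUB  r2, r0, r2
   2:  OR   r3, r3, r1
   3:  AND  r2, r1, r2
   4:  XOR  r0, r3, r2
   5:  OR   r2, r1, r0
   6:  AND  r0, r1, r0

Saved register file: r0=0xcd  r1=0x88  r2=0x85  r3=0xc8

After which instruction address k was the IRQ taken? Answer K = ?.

K = 2

after  0: r0=0xcd r1=0x88 r2=0x48 r3=0x40  N=0 Z=0
after  1: r0=0xcd r1=0x88 r2=0x85 r3=0x40  N=1 Z=0
after  2: r0=0xcd r1=0x88 r2=0x85 r3=0xc8  N=1 Z=0
-- IRQ taken; context saved, return-PC = 3 --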